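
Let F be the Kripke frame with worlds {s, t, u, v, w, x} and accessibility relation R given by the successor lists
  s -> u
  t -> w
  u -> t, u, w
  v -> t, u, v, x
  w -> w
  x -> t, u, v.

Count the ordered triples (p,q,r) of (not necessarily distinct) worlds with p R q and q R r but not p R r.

7

Enumerating: (s,u,t), (s,u,w), (v,t,w), (v,u,w), (x,t,w), (x,u,w), (x,v,x).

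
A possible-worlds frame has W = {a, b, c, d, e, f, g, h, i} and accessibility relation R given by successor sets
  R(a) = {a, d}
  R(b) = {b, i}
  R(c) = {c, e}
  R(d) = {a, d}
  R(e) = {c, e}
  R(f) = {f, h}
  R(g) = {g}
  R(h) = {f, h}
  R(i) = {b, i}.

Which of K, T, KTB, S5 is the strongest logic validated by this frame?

Reflexive (axiom T): yes — every world is R-related to itself.
Symmetric (axiom B): yes — every pair in R has its reverse in R.
Euclidean (axiom 5): yes — any two successors of a common world are R-related.
So F validates K, T, KTB, S5. The strongest is S5.

S5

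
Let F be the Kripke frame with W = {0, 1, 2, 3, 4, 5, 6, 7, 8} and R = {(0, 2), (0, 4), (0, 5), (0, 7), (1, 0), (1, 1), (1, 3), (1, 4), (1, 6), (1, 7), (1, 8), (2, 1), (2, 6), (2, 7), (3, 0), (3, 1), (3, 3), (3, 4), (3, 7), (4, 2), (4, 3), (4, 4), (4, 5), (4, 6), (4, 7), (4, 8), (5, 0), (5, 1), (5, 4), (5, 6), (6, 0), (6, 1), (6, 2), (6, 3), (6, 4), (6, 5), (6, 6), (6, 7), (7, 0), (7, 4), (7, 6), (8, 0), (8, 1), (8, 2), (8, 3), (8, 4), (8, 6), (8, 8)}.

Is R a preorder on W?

No

Reflexive: no — 0 is not related to itself.
Transitive: no — 0 R 2 and 2 R 1, but not 0 R 1.
So R is not a preorder.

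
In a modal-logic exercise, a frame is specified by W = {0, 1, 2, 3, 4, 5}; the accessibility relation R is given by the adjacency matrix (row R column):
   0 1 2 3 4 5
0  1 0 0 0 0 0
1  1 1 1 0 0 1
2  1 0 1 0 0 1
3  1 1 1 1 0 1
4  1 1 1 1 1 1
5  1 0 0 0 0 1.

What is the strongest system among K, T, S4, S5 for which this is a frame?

S4

Reflexive (axiom T): yes — every world is R-related to itself.
Transitive (axiom 4): yes — every two-step R-path is closed by a direct edge.
Euclidean (axiom 5): no — 1 R 0 and 1 R 2, but not 0 R 2.
So F validates K, T, S4; S5 would additionally require R to be Euclidean. The strongest is S4.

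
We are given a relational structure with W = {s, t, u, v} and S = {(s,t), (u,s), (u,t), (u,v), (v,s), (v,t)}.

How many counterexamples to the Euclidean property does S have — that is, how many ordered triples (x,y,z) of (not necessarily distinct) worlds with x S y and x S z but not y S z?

Enumerating: (s,t,t), (u,s,s), (u,s,v), (u,t,s), (u,t,t), (u,t,v), (u,v,v), (v,s,s), (v,t,s), (v,t,t).

10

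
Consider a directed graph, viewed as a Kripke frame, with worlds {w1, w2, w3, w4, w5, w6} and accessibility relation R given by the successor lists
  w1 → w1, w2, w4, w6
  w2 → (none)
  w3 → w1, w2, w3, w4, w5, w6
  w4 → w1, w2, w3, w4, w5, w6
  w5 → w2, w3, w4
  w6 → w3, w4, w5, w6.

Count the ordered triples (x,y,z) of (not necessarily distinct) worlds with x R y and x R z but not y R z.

Enumerating: (w1,w2,w1), (w1,w2,w2), (w1,w2,w4), (w1,w2,w6), (w1,w6,w1), (w1,w6,w2), (w3,w1,w3), (w3,w1,w5), (w3,w2,w1), (w3,w2,w2), (w3,w2,w3), (w3,w2,w4), … and 25 more.
Total: 37.

37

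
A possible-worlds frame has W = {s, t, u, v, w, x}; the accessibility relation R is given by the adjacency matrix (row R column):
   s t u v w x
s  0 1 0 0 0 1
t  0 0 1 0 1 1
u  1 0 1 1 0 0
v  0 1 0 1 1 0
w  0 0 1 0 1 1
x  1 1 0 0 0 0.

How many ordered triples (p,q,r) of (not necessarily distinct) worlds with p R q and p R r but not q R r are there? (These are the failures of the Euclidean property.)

24

Enumerating: (s,t,t), (s,x,x), (t,u,w), (t,u,x), (t,x,u), (t,x,w), (t,x,x), (u,s,s), (u,s,u), (u,s,v), (u,v,s), (u,v,u), … and 12 more.
Total: 24.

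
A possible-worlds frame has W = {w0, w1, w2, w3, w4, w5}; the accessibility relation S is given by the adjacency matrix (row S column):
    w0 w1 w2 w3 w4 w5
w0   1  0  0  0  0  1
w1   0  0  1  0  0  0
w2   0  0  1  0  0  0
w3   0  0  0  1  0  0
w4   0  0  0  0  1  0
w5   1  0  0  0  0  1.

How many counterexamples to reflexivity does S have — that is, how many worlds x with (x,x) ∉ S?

Enumerating: w1.

1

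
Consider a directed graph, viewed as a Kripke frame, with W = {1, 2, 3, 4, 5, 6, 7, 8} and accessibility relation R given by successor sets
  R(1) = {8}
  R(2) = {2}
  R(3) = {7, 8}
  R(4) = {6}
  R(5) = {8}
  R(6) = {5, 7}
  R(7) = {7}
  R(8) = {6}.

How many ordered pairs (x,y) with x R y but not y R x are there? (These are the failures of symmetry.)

Enumerating: (1,8), (3,7), (3,8), (4,6), (5,8), (6,5), (6,7), (8,6).

8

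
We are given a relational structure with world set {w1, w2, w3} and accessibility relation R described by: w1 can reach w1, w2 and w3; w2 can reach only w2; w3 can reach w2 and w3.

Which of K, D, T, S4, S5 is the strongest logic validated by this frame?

S4

Serial (axiom D): yes — every world has a successor (e.g. w1 R w1).
Reflexive (axiom T): yes — every world is R-related to itself.
Transitive (axiom 4): yes — every two-step R-path is closed by a direct edge.
Euclidean (axiom 5): no — w1 R w2 and w1 R w3, but not w2 R w3.
So F validates K, D, T, S4; S5 would additionally require R to be Euclidean. The strongest is S4.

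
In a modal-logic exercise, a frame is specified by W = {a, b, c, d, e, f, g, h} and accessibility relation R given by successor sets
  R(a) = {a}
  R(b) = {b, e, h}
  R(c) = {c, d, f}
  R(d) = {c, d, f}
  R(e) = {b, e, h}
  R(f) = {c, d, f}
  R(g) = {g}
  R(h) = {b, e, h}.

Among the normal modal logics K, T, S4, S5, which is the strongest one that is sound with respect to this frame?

S5

Reflexive (axiom T): yes — every world is R-related to itself.
Transitive (axiom 4): yes — every two-step R-path is closed by a direct edge.
Euclidean (axiom 5): yes — any two successors of a common world are R-related.
So F validates K, T, S4, S5. The strongest is S5.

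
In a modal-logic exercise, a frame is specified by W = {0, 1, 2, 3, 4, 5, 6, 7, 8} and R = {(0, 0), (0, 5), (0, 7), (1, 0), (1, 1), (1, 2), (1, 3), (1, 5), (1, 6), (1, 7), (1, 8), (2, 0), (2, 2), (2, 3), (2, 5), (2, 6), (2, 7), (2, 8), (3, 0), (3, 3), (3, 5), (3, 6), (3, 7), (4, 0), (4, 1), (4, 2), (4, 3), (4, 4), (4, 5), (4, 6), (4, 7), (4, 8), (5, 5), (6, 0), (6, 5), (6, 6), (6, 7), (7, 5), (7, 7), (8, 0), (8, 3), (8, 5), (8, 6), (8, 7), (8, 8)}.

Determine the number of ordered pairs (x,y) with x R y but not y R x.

36

Enumerating: (0,5), (0,7), (1,0), (1,2), (1,3), (1,5), (1,6), (1,7), (1,8), (2,0), (2,3), (2,5), … and 24 more.
Total: 36.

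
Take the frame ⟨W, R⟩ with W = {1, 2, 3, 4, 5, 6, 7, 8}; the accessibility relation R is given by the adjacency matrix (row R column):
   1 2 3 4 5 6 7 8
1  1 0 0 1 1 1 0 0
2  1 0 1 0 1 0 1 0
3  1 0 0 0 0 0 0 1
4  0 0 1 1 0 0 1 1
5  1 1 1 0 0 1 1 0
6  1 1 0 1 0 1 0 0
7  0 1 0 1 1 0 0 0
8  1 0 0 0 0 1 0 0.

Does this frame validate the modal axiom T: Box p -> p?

No

By correspondence theory, T is valid on a frame iff R is reflexive.
Reflexive: no — 2 is not related to itself.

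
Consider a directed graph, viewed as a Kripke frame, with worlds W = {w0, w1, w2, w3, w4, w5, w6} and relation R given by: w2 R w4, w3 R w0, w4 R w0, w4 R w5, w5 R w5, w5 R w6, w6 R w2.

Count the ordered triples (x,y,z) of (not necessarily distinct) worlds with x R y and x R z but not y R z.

Enumerating: (w2,w4,w4), (w3,w0,w0), (w4,w0,w0), (w4,w0,w5), (w4,w5,w0), (w5,w6,w5), (w5,w6,w6), (w6,w2,w2).

8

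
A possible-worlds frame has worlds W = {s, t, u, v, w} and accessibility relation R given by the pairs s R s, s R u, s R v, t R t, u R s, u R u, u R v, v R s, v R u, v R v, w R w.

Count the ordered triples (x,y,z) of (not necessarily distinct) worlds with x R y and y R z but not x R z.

0

R is transitive; there are no such tuples.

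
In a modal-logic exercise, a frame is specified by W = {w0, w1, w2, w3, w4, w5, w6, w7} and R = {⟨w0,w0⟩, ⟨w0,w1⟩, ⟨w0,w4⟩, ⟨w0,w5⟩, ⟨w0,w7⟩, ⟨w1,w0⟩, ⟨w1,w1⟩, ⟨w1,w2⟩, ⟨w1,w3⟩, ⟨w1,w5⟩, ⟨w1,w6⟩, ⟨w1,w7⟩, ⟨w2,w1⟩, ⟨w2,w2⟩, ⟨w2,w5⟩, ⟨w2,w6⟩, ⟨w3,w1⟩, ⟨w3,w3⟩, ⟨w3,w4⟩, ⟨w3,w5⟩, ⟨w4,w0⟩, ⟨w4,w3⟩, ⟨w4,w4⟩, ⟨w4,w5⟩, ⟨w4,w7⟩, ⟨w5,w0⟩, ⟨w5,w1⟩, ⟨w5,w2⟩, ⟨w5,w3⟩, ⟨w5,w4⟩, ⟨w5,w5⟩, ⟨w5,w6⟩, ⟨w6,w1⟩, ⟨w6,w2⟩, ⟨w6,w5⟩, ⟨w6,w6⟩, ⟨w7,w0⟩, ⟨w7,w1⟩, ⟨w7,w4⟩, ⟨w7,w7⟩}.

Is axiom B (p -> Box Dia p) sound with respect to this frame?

Yes

The schema B characterises exactly the symmetric frames.
Symmetric: yes — every pair in R has its reverse in R.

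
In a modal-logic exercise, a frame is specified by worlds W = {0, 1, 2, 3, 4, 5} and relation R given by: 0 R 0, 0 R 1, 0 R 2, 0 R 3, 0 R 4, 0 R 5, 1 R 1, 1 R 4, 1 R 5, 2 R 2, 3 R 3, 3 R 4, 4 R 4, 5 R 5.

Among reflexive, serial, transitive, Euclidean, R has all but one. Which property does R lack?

Reflexive: yes — every world is R-related to itself.
Serial: yes — every world has a successor (e.g. 0 R 0).
Transitive: yes — every two-step R-path is closed by a direct edge.
Euclidean: no — 0 R 1 and 0 R 2, but not 1 R 2.
Only Euclidean fails.

Euclidean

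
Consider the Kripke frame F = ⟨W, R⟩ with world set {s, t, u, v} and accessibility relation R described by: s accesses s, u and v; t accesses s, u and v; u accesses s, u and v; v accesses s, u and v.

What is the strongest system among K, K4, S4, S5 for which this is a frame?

K4

Transitive (axiom 4): yes — every two-step R-path is closed by a direct edge.
Reflexive (axiom T): no — t is not related to itself.
Euclidean (axiom 5): yes — any two successors of a common world are R-related.
So F validates K, K4; S4 would additionally require R to be reflexive. The strongest is K4.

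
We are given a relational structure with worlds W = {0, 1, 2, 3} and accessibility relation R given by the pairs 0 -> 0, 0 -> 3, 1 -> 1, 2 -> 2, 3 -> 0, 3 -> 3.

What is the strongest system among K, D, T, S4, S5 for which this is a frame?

S5

Serial (axiom D): yes — every world has a successor (e.g. 0 R 0).
Reflexive (axiom T): yes — every world is R-related to itself.
Transitive (axiom 4): yes — every two-step R-path is closed by a direct edge.
Euclidean (axiom 5): yes — any two successors of a common world are R-related.
So F validates K, D, T, S4, S5. The strongest is S5.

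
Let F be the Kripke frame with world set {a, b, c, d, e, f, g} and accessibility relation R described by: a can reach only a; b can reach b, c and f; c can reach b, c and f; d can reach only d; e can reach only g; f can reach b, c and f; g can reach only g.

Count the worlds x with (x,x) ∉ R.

Enumerating: e.

1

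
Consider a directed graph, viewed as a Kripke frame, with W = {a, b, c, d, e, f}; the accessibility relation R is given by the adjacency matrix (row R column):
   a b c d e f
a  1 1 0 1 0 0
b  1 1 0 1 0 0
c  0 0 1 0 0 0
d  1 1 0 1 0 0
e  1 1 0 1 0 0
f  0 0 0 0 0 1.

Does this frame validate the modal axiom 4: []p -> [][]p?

Yes

The schema 4 characterises exactly the transitive frames.
Transitive: yes — every two-step R-path is closed by a direct edge.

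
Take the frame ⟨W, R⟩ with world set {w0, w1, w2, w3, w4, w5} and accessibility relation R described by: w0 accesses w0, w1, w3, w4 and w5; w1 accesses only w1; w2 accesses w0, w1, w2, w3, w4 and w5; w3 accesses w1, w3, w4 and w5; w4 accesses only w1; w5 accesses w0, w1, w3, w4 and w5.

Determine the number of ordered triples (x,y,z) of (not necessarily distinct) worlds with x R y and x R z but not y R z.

38

Enumerating: (w0,w1,w0), (w0,w1,w3), (w0,w1,w4), (w0,w1,w5), (w0,w3,w0), (w0,w4,w0), (w0,w4,w3), (w0,w4,w4), (w0,w4,w5), (w2,w0,w2), (w2,w1,w0), (w2,w1,w2), … and 26 more.
Total: 38.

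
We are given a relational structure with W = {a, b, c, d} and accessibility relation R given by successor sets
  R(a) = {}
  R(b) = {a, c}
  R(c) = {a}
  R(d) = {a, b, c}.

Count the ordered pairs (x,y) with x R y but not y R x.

6

Enumerating: (b,a), (b,c), (c,a), (d,a), (d,b), (d,c).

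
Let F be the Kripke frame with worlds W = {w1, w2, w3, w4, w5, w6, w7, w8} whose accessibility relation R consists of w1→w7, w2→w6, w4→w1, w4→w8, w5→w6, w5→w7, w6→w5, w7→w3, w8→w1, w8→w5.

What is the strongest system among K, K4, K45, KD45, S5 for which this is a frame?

Transitive (axiom 4): no — w1 R w7 and w7 R w3, but not w1 R w3.
Euclidean (axiom 5): no — w4 R w1 and w4 R w8, but not w1 R w8.
Serial (axiom D): no — w3 has no R-successor.
Reflexive (axiom T): no — w1 is not related to itself.
So F validates K; K4 would additionally require R to be transitive. The strongest is K.

K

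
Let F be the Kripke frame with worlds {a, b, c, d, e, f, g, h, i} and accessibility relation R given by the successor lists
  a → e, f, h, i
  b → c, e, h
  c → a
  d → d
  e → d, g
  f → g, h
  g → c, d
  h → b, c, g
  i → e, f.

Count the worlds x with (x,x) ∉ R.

Enumerating: a, b, c, e, f, g, h, i.

8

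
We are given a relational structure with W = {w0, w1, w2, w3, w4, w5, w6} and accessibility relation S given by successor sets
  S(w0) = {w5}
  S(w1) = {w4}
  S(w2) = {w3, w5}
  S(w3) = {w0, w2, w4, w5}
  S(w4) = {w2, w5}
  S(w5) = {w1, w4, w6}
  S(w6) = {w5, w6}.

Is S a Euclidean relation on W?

Euclidean: no — w2 S w5 and w2 S w3, but not w5 S w3.

No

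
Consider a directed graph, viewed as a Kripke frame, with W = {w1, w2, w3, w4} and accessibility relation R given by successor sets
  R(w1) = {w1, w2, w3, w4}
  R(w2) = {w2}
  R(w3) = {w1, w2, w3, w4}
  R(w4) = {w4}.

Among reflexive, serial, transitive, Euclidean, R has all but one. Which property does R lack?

Reflexive: yes — every world is R-related to itself.
Serial: yes — every world has a successor (e.g. w1 R w1).
Transitive: yes — every two-step R-path is closed by a direct edge.
Euclidean: no — w1 R w2 and w1 R w3, but not w2 R w3.
Only Euclidean fails.

Euclidean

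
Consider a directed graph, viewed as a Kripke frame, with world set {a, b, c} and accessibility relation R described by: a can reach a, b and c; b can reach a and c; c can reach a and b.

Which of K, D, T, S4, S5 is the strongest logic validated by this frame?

D

Serial (axiom D): yes — every world has a successor (e.g. a R a).
Reflexive (axiom T): no — b is not related to itself.
Transitive (axiom 4): no — b R a and a R b, but not b R b.
Euclidean (axiom 5): no — a R b and a R b, but not b R b.
So F validates K, D; T would additionally require R to be reflexive. The strongest is D.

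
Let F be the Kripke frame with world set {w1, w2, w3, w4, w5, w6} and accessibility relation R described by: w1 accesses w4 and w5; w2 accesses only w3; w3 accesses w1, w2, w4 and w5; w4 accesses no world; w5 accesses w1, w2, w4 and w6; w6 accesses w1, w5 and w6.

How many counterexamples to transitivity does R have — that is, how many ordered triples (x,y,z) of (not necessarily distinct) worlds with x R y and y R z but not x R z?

15

Enumerating: (w1,w5,w1), (w1,w5,w2), (w1,w5,w6), (w2,w3,w1), (w2,w3,w2), (w2,w3,w4), (w2,w3,w5), (w3,w2,w3), (w3,w5,w6), (w5,w1,w5), (w5,w2,w3), (w5,w6,w5), (w6,w1,w4), (w6,w5,w2), (w6,w5,w4).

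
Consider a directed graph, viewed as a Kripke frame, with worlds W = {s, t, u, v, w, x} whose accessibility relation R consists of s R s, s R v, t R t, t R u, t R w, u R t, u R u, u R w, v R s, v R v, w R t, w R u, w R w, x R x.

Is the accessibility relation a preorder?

Yes

Reflexive: yes — every world is R-related to itself.
Transitive: yes — every two-step R-path is closed by a direct edge.
So R is a preorder.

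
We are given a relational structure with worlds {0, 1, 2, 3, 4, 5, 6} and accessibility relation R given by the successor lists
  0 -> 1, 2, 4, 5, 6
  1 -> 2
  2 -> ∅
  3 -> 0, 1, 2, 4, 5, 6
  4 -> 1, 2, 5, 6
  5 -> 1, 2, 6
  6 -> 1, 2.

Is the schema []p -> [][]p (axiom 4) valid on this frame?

The schema 4 characterises exactly the transitive frames.
Transitive: yes — every two-step R-path is closed by a direct edge.

Yes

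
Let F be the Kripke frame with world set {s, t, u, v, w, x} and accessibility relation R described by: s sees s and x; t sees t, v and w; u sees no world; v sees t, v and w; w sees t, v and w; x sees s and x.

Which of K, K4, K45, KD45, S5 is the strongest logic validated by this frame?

Transitive (axiom 4): yes — every two-step R-path is closed by a direct edge.
Euclidean (axiom 5): yes — any two successors of a common world are R-related.
Serial (axiom D): no — u has no R-successor.
Reflexive (axiom T): no — u is not related to itself.
So F validates K, K4, K45; KD45 would additionally require R to be serial. The strongest is K45.

K45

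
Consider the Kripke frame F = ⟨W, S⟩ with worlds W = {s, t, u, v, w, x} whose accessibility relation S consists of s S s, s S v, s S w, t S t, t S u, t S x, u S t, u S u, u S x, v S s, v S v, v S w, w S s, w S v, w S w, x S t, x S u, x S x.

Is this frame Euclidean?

Euclidean: yes — any two successors of a common world are S-related.

Yes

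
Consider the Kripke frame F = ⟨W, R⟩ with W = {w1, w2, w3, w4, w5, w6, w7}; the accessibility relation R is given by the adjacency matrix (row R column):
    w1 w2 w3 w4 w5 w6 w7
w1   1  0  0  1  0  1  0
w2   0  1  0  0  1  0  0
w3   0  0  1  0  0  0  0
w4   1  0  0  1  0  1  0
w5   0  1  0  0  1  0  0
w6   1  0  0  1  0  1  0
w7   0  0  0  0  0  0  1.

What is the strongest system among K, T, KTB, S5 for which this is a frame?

Reflexive (axiom T): yes — every world is R-related to itself.
Symmetric (axiom B): yes — every pair in R has its reverse in R.
Euclidean (axiom 5): yes — any two successors of a common world are R-related.
So F validates K, T, KTB, S5. The strongest is S5.

S5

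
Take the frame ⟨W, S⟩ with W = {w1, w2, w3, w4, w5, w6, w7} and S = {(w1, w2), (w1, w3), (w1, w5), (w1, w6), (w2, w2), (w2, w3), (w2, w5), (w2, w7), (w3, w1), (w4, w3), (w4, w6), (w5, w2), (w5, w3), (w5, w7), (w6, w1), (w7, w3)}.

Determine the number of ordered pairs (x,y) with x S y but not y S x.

Enumerating: (w1,w2), (w1,w5), (w2,w3), (w2,w7), (w4,w3), (w4,w6), (w5,w3), (w5,w7), (w7,w3).

9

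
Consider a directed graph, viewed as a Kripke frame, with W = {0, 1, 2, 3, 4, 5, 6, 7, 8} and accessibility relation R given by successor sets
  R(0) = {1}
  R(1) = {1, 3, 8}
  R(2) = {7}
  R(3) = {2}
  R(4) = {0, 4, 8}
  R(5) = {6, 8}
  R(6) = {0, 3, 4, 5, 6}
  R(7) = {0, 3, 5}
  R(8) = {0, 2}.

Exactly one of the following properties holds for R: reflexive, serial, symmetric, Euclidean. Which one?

serial

Reflexive: no — 0 is not related to itself.
Serial: yes — every world has a successor (e.g. 0 R 1).
Symmetric: no — 0 R 1 but not 1 R 0.
Euclidean: no — 1 R 3 and 1 R 8, but not 3 R 8.
Only serial holds.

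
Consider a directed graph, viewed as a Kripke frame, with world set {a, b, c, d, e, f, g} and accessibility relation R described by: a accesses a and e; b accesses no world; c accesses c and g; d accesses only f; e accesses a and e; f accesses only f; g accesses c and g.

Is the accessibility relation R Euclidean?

Euclidean: yes — any two successors of a common world are R-related.

Yes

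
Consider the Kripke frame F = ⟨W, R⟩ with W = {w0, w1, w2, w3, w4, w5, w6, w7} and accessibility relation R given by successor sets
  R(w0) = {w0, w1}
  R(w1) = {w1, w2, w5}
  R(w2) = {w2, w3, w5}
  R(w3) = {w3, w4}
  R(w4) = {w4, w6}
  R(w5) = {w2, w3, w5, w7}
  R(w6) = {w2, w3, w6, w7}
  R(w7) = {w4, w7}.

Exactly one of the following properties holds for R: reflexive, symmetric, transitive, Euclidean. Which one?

reflexive

Reflexive: yes — every world is R-related to itself.
Symmetric: no — w0 R w1 but not w1 R w0.
Transitive: no — w0 R w1 and w1 R w2, but not w0 R w2.
Euclidean: no — w2 R w3 and w2 R w5, but not w3 R w5.
Only reflexive holds.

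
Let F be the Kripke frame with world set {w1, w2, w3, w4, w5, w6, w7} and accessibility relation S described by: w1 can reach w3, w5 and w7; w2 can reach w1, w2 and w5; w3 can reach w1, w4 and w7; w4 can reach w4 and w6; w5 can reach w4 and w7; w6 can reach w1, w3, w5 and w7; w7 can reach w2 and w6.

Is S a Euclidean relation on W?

Euclidean: no — w1 S w3 and w1 S w5, but not w3 S w5.

No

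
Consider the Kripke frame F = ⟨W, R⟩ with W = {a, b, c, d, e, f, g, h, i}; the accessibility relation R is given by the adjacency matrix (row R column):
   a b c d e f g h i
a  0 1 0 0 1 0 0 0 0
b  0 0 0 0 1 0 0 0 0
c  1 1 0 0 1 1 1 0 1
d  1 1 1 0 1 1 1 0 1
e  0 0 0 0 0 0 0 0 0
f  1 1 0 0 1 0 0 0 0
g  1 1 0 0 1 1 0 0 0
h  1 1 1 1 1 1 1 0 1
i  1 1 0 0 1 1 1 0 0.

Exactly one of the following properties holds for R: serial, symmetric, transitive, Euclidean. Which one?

Serial: no — e has no R-successor.
Symmetric: no — a R b but not b R a.
Transitive: yes — every two-step R-path is closed by a direct edge.
Euclidean: no — a R e and a R b, but not e R b.
Only transitive holds.

transitive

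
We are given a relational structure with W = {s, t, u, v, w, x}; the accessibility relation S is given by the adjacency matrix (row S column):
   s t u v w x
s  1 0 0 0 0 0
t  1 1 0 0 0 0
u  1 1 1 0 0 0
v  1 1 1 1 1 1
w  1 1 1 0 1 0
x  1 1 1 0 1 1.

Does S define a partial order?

Yes

Reflexive: yes — every world is S-related to itself.
Transitive: yes — every two-step S-path is closed by a direct edge.
Antisymmetric: yes — no distinct pair is related both ways.
So S is a partial order.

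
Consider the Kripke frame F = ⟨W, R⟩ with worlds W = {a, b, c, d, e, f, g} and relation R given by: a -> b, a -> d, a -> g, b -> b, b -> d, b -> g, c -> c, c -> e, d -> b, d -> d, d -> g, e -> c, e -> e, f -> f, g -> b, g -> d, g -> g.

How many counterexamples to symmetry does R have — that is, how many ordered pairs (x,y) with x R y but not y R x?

Enumerating: (a,b), (a,d), (a,g).

3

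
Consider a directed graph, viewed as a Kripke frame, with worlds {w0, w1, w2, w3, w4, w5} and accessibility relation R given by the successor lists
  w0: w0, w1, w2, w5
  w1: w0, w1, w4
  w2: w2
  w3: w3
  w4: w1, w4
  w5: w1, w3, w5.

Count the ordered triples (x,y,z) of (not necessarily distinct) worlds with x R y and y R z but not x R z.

Enumerating: (w0,w1,w4), (w0,w5,w3), (w1,w0,w2), (w1,w0,w5), (w4,w1,w0), (w5,w1,w0), (w5,w1,w4).

7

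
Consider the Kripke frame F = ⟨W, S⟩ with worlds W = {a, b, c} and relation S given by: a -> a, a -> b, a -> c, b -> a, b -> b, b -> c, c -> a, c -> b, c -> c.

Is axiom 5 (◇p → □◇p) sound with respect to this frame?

Yes

By correspondence theory, 5 is valid on a frame iff S is Euclidean.
Euclidean: yes — any two successors of a common world are S-related.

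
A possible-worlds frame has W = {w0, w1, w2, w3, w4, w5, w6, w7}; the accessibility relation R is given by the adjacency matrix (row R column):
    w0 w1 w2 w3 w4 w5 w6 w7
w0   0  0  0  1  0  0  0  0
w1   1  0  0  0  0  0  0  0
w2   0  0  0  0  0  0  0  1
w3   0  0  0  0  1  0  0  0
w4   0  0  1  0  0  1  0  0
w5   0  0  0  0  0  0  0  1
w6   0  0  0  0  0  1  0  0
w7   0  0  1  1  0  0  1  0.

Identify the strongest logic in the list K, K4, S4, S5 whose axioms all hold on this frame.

K

Transitive (axiom 4): no — w0 R w3 and w3 R w4, but not w0 R w4.
Reflexive (axiom T): no — w0 is not related to itself.
Euclidean (axiom 5): no — w4 R w2 and w4 R w5, but not w2 R w5.
So F validates K; K4 would additionally require R to be transitive. The strongest is K.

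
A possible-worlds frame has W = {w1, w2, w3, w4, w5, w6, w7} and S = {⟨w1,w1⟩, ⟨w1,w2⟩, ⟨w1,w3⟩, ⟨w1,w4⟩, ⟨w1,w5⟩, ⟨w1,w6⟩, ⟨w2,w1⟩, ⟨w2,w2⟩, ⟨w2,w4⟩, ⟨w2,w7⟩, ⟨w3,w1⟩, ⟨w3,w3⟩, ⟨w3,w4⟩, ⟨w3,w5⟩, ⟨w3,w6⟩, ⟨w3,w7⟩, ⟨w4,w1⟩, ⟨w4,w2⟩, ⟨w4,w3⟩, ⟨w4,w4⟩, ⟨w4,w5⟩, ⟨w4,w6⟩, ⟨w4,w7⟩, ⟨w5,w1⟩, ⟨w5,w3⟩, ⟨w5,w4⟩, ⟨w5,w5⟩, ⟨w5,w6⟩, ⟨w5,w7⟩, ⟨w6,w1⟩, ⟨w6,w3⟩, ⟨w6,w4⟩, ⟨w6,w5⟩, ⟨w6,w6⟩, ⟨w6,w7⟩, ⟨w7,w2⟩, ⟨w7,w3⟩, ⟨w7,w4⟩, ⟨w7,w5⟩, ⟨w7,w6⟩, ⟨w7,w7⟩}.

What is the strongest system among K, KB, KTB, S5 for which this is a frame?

KTB

Symmetric (axiom B): yes — every pair in S has its reverse in S.
Reflexive (axiom T): yes — every world is S-related to itself.
Euclidean (axiom 5): no — w1 S w2 and w1 S w3, but not w2 S w3.
So F validates K, KB, KTB; S5 would additionally require S to be Euclidean. The strongest is KTB.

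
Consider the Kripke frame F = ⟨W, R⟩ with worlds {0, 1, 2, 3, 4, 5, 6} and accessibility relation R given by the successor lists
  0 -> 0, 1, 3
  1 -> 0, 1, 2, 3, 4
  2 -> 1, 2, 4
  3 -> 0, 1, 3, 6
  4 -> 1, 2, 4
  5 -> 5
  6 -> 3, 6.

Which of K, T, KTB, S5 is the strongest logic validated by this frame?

Reflexive (axiom T): yes — every world is R-related to itself.
Symmetric (axiom B): yes — every pair in R has its reverse in R.
Euclidean (axiom 5): no — 1 R 0 and 1 R 2, but not 0 R 2.
So F validates K, T, KTB; S5 would additionally require R to be Euclidean. The strongest is KTB.

KTB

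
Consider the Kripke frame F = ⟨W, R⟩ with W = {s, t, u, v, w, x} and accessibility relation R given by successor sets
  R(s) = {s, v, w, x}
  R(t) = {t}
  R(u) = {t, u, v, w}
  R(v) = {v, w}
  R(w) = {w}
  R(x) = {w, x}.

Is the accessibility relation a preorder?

Yes

Reflexive: yes — every world is R-related to itself.
Transitive: yes — every two-step R-path is closed by a direct edge.
So R is a preorder.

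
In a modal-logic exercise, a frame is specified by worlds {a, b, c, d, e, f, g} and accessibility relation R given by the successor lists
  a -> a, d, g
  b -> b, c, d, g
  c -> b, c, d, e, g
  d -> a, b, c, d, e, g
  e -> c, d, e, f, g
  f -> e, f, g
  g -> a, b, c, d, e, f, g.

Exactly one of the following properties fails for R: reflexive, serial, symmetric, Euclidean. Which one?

Reflexive: yes — every world is R-related to itself.
Serial: yes — every world has a successor (e.g. a R a).
Symmetric: yes — every pair in R has its reverse in R.
Euclidean: no — c R b and c R e, but not b R e.
Only Euclidean fails.

Euclidean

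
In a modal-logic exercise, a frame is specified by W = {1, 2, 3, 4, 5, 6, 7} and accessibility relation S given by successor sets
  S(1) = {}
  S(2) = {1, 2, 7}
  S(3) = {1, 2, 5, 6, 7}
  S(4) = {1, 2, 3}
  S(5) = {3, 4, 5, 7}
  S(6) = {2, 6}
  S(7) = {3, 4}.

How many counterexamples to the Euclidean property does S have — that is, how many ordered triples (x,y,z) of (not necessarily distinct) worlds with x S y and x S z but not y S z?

40

Enumerating: (2,1,1), (2,1,2), (2,1,7), (2,7,1), (2,7,2), (2,7,7), (3,1,1), (3,1,2), (3,1,5), (3,1,6), (3,1,7), (3,2,5), … and 28 more.
Total: 40.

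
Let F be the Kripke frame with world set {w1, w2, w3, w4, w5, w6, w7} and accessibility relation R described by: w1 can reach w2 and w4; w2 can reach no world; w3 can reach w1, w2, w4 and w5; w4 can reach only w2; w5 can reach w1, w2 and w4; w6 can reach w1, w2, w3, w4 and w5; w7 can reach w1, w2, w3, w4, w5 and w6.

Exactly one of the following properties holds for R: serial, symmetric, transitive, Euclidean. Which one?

Serial: no — w2 has no R-successor.
Symmetric: no — w1 R w2 but not w2 R w1.
Transitive: yes — every two-step R-path is closed by a direct edge.
Euclidean: no — w1 R w2 and w1 R w4, but not w2 R w4.
Only transitive holds.

transitive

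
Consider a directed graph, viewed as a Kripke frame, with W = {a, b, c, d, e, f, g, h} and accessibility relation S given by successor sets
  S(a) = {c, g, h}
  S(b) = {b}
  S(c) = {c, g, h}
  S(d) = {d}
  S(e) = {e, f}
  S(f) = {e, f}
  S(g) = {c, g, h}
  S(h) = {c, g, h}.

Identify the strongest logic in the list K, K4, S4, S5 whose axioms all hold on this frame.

Transitive (axiom 4): yes — every two-step S-path is closed by a direct edge.
Reflexive (axiom T): no — a is not related to itself.
Euclidean (axiom 5): yes — any two successors of a common world are S-related.
So F validates K, K4; S4 would additionally require S to be reflexive. The strongest is K4.

K4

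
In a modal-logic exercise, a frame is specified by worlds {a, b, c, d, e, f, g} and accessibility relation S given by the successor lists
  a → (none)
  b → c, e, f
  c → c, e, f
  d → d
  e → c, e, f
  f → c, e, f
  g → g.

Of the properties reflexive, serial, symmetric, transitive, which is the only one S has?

Reflexive: no — a is not related to itself.
Serial: no — a has no S-successor.
Symmetric: no — b S c but not c S b.
Transitive: yes — every two-step S-path is closed by a direct edge.
Only transitive holds.

transitive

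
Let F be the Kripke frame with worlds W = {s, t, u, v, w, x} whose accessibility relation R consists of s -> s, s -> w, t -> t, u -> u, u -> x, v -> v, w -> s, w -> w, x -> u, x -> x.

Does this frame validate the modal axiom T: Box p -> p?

Yes

By correspondence theory, T is valid on a frame iff R is reflexive.
Reflexive: yes — every world is R-related to itself.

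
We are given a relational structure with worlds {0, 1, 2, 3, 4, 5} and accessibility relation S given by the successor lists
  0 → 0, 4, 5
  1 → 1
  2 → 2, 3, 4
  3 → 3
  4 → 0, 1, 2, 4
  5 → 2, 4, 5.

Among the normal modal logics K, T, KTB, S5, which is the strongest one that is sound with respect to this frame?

T

Reflexive (axiom T): yes — every world is S-related to itself.
Symmetric (axiom B): no — 0 S 5 but not 5 S 0.
Euclidean (axiom 5): no — 0 S 4 and 0 S 5, but not 4 S 5.
So F validates K, T; KTB would additionally require S to be symmetric. The strongest is T.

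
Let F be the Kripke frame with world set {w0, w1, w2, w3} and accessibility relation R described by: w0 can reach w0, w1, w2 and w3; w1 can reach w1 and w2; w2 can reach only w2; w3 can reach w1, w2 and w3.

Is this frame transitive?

Transitive: yes — every two-step R-path is closed by a direct edge.

Yes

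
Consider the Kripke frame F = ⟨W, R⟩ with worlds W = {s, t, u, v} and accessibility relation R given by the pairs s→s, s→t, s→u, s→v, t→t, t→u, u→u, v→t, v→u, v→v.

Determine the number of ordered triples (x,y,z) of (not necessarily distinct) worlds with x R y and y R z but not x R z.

R is transitive; there are no such tuples.

0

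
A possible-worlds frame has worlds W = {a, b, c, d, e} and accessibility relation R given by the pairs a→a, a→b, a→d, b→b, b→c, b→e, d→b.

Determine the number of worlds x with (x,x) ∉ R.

Enumerating: c, d, e.

3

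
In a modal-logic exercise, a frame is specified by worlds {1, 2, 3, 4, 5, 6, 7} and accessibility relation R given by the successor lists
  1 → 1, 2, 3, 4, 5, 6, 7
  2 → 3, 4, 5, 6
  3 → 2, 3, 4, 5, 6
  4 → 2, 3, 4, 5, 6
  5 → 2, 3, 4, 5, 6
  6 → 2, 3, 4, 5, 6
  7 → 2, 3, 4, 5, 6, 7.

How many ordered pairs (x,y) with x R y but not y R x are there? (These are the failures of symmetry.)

Enumerating: (1,2), (1,3), (1,4), (1,5), (1,6), (1,7), (7,2), (7,3), (7,4), (7,5), (7,6).

11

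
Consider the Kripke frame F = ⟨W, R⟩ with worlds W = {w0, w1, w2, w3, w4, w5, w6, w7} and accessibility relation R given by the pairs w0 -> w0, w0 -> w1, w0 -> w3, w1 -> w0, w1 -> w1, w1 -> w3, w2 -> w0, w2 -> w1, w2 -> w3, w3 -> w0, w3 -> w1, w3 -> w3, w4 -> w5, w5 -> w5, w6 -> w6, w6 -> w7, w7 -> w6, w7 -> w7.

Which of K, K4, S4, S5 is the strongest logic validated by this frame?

Transitive (axiom 4): yes — every two-step R-path is closed by a direct edge.
Reflexive (axiom T): no — w2 is not related to itself.
Euclidean (axiom 5): yes — any two successors of a common world are R-related.
So F validates K, K4; S4 would additionally require R to be reflexive. The strongest is K4.

K4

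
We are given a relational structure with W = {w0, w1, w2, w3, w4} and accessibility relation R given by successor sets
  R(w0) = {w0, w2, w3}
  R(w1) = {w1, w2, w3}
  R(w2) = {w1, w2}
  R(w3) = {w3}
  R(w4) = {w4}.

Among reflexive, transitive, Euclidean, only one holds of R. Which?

reflexive

Reflexive: yes — every world is R-related to itself.
Transitive: no — w0 R w2 and w2 R w1, but not w0 R w1.
Euclidean: no — w0 R w2 and w0 R w3, but not w2 R w3.
Only reflexive holds.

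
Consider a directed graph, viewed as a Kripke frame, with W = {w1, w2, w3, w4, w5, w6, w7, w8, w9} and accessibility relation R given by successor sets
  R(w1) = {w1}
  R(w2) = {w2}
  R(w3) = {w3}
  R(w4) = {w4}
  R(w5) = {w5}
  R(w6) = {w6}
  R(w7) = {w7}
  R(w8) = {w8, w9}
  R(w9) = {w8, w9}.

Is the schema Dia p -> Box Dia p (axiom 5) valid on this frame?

Yes

Axiom 5 corresponds to the accessibility relation being Euclidean.
Euclidean: yes — any two successors of a common world are R-related.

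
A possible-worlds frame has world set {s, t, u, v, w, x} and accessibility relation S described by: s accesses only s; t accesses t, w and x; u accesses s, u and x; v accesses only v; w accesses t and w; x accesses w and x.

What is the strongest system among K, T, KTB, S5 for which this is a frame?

T

Reflexive (axiom T): yes — every world is S-related to itself.
Symmetric (axiom B): no — t S x but not x S t.
Euclidean (axiom 5): no — t S w and t S x, but not w S x.
So F validates K, T; KTB would additionally require S to be symmetric. The strongest is T.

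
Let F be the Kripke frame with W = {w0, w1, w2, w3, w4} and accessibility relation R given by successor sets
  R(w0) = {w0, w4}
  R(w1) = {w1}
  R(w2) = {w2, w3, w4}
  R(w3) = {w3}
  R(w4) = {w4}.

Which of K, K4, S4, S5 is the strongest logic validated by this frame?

S4

Transitive (axiom 4): yes — every two-step R-path is closed by a direct edge.
Reflexive (axiom T): yes — every world is R-related to itself.
Euclidean (axiom 5): no — w2 R w3 and w2 R w4, but not w3 R w4.
So F validates K, K4, S4; S5 would additionally require R to be Euclidean. The strongest is S4.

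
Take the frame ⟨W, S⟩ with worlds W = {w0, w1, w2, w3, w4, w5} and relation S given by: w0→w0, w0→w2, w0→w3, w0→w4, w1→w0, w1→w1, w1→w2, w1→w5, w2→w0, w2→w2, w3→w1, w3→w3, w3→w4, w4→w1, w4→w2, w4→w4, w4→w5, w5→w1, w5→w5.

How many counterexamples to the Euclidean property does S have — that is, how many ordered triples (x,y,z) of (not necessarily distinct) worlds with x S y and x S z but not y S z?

21

Enumerating: (w0,w2,w3), (w0,w2,w4), (w0,w3,w0), (w0,w3,w2), (w0,w4,w0), (w0,w4,w3), (w1,w0,w1), (w1,w0,w5), (w1,w2,w1), (w1,w2,w5), (w1,w5,w0), (w1,w5,w2), … and 9 more.
Total: 21.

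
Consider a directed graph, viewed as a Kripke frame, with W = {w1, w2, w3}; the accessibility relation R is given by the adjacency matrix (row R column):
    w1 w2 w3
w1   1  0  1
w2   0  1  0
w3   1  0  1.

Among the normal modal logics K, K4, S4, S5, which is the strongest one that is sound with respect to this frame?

S5

Transitive (axiom 4): yes — every two-step R-path is closed by a direct edge.
Reflexive (axiom T): yes — every world is R-related to itself.
Euclidean (axiom 5): yes — any two successors of a common world are R-related.
So F validates K, K4, S4, S5. The strongest is S5.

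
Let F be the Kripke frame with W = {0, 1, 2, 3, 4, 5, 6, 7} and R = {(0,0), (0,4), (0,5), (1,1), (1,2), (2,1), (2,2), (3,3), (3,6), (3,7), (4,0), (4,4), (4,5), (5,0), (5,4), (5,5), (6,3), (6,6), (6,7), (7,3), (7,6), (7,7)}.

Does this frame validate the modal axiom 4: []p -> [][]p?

Yes

The schema 4 characterises exactly the transitive frames.
Transitive: yes — every two-step R-path is closed by a direct edge.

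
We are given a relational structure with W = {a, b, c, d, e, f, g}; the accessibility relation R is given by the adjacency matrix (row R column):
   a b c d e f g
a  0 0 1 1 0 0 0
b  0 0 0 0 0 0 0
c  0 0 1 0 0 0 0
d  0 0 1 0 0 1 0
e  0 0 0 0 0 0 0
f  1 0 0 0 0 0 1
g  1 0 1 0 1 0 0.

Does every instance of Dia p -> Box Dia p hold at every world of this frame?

Axiom 5 corresponds to the accessibility relation being Euclidean.
Euclidean: no — a R c and a R d, but not c R d.

No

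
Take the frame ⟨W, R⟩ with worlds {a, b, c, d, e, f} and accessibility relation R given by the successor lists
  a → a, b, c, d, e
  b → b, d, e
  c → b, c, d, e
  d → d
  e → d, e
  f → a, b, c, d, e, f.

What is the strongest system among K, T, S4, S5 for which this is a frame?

S4

Reflexive (axiom T): yes — every world is R-related to itself.
Transitive (axiom 4): yes — every two-step R-path is closed by a direct edge.
Euclidean (axiom 5): no — a R b and a R c, but not b R c.
So F validates K, T, S4; S5 would additionally require R to be Euclidean. The strongest is S4.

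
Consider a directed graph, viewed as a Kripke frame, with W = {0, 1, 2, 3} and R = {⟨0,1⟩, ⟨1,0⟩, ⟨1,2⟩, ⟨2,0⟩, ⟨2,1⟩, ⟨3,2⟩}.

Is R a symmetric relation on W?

No

Symmetric: no — 2 R 0 but not 0 R 2.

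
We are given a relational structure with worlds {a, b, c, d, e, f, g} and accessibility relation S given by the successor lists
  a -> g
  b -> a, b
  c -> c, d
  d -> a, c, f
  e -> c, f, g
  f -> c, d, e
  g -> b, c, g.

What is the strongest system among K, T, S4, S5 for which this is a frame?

K

Reflexive (axiom T): no — a is not related to itself.
Transitive (axiom 4): no — a S g and g S b, but not a S b.
Euclidean (axiom 5): no — d S a and d S c, but not a S c.
So F validates K; T would additionally require S to be reflexive. The strongest is K.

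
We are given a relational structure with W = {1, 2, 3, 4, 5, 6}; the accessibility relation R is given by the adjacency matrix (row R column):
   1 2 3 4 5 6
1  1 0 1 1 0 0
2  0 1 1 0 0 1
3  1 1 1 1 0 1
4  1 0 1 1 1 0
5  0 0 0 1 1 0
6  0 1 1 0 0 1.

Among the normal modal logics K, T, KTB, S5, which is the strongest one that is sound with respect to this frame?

Reflexive (axiom T): yes — every world is R-related to itself.
Symmetric (axiom B): yes — every pair in R has its reverse in R.
Euclidean (axiom 5): no — 3 R 1 and 3 R 2, but not 1 R 2.
So F validates K, T, KTB; S5 would additionally require R to be Euclidean. The strongest is KTB.

KTB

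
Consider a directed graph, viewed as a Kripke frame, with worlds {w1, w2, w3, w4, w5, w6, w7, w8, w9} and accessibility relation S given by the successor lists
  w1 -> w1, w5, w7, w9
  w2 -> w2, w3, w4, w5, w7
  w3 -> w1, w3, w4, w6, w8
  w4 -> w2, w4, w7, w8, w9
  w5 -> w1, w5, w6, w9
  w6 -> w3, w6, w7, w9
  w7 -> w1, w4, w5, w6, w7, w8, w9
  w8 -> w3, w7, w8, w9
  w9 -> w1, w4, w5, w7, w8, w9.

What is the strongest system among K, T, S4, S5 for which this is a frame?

T

Reflexive (axiom T): yes — every world is S-related to itself.
Transitive (axiom 4): no — w1 S w5 and w5 S w6, but not w1 S w6.
Euclidean (axiom 5): no — w1 S w5 and w1 S w7, but not w5 S w7.
So F validates K, T; S4 would additionally require S to be transitive. The strongest is T.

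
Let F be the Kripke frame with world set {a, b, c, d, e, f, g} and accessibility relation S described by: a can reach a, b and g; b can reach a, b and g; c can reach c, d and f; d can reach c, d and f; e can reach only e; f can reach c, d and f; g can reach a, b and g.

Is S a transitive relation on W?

Yes

Transitive: yes — every two-step S-path is closed by a direct edge.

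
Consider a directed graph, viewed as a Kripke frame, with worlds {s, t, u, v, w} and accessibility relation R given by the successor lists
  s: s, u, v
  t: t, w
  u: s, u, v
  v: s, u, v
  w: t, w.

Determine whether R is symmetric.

Yes

Symmetric: yes — every pair in R has its reverse in R.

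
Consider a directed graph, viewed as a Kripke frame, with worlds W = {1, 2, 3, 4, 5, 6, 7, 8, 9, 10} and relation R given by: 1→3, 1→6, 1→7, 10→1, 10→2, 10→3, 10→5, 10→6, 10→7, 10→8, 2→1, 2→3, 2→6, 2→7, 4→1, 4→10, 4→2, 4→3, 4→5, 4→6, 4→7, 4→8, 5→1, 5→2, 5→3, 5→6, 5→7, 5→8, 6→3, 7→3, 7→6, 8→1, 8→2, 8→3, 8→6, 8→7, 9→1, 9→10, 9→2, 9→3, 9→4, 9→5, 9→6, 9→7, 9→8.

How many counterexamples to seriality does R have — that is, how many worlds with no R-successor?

Enumerating: 3.

1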